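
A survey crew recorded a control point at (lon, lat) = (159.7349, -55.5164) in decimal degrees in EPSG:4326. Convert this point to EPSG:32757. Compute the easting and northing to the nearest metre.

Zone 57 central meridian λ₀ = 6×57 − 183 = 159°; Δλ = +0.7349°.
Transverse Mercator on WGS84 with k₀ = 0.9996 gives E = 546404.328 m, N = 3847496.339 m.

E 546404 m, N 3847496 m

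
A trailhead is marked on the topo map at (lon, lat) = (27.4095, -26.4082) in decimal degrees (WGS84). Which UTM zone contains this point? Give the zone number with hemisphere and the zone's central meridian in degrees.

UTM zone = ⌊(λ + 180)/6⌋ + 1; 27.4095° ∈ [24°, 30°) → zone 35.
Hemisphere: S (φ < 0).
Central meridian λ₀ = 6×35 − 183 = 27°.

Zone 35S, central meridian 27°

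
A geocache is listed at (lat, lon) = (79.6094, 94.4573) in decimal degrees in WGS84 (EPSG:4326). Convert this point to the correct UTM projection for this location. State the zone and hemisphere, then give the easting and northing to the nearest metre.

Zone 46N: E 529339 m, N 8838356 m

Longitude 94.4573° lies in the 6° band [90°, 96°), giving zone 46; latitude is north of the equator, so 46N.
Zone 46 central meridian λ₀ = 6×46 − 183 = 93°; Δλ = +1.4573°.
Transverse Mercator on WGS84 with k₀ = 0.9996 gives E = 529339.214 m, N = 8838356.428 m.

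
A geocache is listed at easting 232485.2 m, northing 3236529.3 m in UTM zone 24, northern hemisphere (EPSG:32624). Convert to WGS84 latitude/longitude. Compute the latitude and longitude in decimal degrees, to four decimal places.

lat 29.2293°, lon -41.7521°

Zone 24N: λ₀ = -39°, k₀ = 0.9996, false easting 500000 m.
Meridian distance M = (N − FN)/k₀ = 3237824.4 m.
Inverse transverse Mercator on WGS84 gives φ = 29.22929972°, λ = -41.75209982°.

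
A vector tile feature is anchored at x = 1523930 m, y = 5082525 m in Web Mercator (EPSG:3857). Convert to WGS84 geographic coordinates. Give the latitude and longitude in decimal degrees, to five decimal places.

lat 41.47410°, lon 13.68970°

R = 6378137 m. λ = x/R = 13.68969611°.
φ = 2·arctan(exp(y/R)) − 90° = 2·arctan(2.21858) − 90° = 41.47410117°.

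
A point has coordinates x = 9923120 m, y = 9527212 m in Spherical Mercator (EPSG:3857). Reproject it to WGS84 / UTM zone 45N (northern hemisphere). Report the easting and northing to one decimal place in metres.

Web Mercator inverse (R = 6378137 m) → φ = 64.69010041°, λ = 89.14090362°.
UTM 45N forward: E = 602110.902 m, N = 7175642.490 m.

E 602110.9 m, N 7175642.5 m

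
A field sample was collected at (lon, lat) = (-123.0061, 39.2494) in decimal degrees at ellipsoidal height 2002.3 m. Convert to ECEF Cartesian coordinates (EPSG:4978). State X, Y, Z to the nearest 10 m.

WGS84: a = 6378137 m, e² = 0.006694380; N(φ) = a/√(1−e²sin²φ) = 6386700.277 m.
X = (N+h)·cosφ·cosλ = -2694992.496 m; Y = (N+h)·cosφ·sinλ = -4148957.413 m; Z = (N(1−e²)+h)·sinφ = 4015063.386 m.

X -2694990 m, Y -4148960 m, Z 4015060 m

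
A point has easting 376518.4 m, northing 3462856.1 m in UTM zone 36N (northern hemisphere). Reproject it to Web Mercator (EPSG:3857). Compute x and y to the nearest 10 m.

x 3529120 m, y 3670920 m

Unproject from UTM 36N (λ₀ = 33°) → φ = 31.29349997°, λ = 31.70259991°.
Web Mercator (R = 6378137 m): x = 3529117.279 m, y = 3670924.649 m.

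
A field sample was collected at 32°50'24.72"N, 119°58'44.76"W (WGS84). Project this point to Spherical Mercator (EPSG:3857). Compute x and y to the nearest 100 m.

x -13356000 m, y 3874100 m

Web Mercator is spherical with R = a = 6378137 m.
x = R·λ = 6378137 × -2.094030329 = -13356012.318 m.
y = R·ln tan(π/4 + φ/2) = 6378137 × 0.607405006 = 3874112.344 m.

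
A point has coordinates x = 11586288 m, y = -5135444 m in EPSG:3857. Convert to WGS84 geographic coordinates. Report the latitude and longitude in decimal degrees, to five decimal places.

R = 6378137 m. λ = x/R = 104.08139597°.
φ = 2·arctan(exp(y/R)) − 90° = 2·arctan(0.44701) − 90° = -41.82930261°.

lat -41.82930°, lon 104.08140°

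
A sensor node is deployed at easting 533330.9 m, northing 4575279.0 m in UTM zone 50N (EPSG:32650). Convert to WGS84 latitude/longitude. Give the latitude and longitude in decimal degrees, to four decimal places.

Zone 50N: λ₀ = 117°, k₀ = 0.9996, false easting 500000 m.
Meridian distance M = (N − FN)/k₀ = 4577109.8 m.
Inverse transverse Mercator on WGS84 gives φ = 41.32829978°, λ = 117.39829986°.

lat 41.3283°, lon 117.3983°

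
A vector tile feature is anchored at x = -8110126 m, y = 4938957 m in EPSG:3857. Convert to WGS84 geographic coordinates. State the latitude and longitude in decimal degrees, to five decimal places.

lat 40.50060°, lon -72.85450°

R = 6378137 m. λ = x/R = -72.85450142°.
φ = 2·arctan(exp(y/R)) − 90° = 2·arctan(2.16920) − 90° = 40.50059991°.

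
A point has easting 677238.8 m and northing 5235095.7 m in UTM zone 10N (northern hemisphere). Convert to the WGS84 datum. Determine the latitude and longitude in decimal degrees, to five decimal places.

lat 47.24540°, lon -120.65790°

Zone 10N: λ₀ = -123°, k₀ = 0.9996, false easting 500000 m.
Meridian distance M = (N − FN)/k₀ = 5237190.6 m.
Inverse transverse Mercator on WGS84 gives φ = 47.24539972°, λ = -120.65789975°.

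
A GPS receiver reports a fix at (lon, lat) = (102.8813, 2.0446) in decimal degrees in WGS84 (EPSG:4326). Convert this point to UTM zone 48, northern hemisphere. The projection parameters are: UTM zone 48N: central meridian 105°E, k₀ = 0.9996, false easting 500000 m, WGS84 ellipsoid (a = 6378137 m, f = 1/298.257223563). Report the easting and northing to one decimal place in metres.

E 264336.9 m, N 226146.2 m

Zone 48 central meridian λ₀ = 6×48 − 183 = 105°; Δλ = -2.1187°.
Transverse Mercator on WGS84 with k₀ = 0.9996 gives E = 264336.888 m, N = 226146.203 m.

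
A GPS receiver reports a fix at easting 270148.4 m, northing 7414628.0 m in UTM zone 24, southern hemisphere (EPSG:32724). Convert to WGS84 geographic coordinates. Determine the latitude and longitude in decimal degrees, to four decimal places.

lat -23.3619°, lon -41.2485°

Zone 24S: λ₀ = -39°, k₀ = 0.9996, false easting 500000 m, false northing 10000000 m.
Meridian distance M = (N − FN)/k₀ = -2586406.6 m.
Inverse transverse Mercator on WGS84 gives φ = -23.36190033°, λ = -41.24850046°.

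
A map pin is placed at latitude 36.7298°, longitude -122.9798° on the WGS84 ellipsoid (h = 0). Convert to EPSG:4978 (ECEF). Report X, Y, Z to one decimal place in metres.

X -2785939.5 m, Y -4293283.6 m, Z 3793403.2 m

WGS84: a = 6378137 m, e² = 0.006694380; N(φ) = a/√(1−e²sin²φ) = 6385786.242 m.
X = (N+h)·cosφ·cosλ = -2785939.486 m; Y = (N+h)·cosφ·sinλ = -4293283.585 m; Z = (N(1−e²)+h)·sinφ = 3793403.233 m.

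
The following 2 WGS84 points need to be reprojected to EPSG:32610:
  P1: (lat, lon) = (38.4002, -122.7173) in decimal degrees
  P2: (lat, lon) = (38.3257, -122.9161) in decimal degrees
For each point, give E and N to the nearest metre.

P1: E 524685 m, N 4250257 m; P2: E 507333 m, N 4241956 m

UTM zone 10N: λ₀ = -123°, k₀ = 0.9996.
P1 (38.4002°, -122.7173°) → (524684.838, 4250257.385) m.
P2 (38.3257°, -122.9161°) → (507333.498, 4241956.446) m.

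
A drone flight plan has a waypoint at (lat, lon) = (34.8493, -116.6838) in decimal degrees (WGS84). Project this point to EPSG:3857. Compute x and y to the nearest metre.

Web Mercator is spherical with R = a = 6378137 m.
x = R·λ = 6378137 × -2.036516494 = -12989181.200 m.
y = R·ln tan(π/4 + φ/2) = 6378137 × 0.649628634 = 4143420.428 m.

x -12989181 m, y 4143420 m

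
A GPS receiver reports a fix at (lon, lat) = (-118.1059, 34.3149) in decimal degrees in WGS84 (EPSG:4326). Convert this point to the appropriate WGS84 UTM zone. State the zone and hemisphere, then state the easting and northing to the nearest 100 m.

Longitude -118.1059° lies in the 6° band [-120°, -114°), giving zone 11; latitude is north of the equator, so 11N.
Zone 11 central meridian λ₀ = 6×11 − 183 = -117°; Δλ = -1.1059°.
Transverse Mercator on WGS84 with k₀ = 0.9996 gives E = 398248.608 m, N = 3797625.986 m.

Zone 11N: E 398200 m, N 3797600 m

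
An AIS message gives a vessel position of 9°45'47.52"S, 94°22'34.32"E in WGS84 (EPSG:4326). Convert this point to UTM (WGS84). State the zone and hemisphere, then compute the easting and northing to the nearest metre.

Zone 46S: E 650947 m, N 8920461 m

Longitude 94.3762° lies in the 6° band [90°, 96°), giving zone 46; latitude is south of the equator, so 46S.
Zone 46 central meridian λ₀ = 6×46 − 183 = 93°; Δλ = +1.3762°.
Transverse Mercator on WGS84 with k₀ = 0.9996 gives E = 650947.030 m, N = 8920461.311 m.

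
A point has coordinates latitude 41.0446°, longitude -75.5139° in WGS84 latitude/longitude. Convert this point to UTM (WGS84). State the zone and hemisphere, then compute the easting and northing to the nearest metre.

Zone 18N: E 456809 m, N 4543835 m

Longitude -75.5139° lies in the 6° band [-78°, -72°), giving zone 18; latitude is north of the equator, so 18N.
Zone 18 central meridian λ₀ = 6×18 − 183 = -75°; Δλ = -0.5139°.
Transverse Mercator on WGS84 with k₀ = 0.9996 gives E = 456809.289 m, N = 4543835.295 m.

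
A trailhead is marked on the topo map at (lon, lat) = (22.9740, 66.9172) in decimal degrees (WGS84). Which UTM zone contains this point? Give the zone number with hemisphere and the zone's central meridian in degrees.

UTM zone = ⌊(λ + 180)/6⌋ + 1; 22.9740° ∈ [18°, 24°) → zone 34.
Hemisphere: N (φ ≥ 0).
Central meridian λ₀ = 6×34 − 183 = 21°.

Zone 34N, central meridian 21°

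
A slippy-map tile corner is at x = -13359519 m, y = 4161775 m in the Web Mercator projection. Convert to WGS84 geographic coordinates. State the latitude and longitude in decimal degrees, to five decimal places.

R = 6378137 m. λ = x/R = -120.01060106°.
φ = 2·arctan(exp(y/R)) − 90° = 2·arctan(1.92035) − 90° = 34.98450033°.

lat 34.98450°, lon -120.01060°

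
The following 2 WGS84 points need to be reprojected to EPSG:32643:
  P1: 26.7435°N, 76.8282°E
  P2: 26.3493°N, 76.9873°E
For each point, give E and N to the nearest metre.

P1: E 681813 m, N 2959332 m; P2: E 698317 m, N 2915894 m

UTM zone 43N: λ₀ = 75°, k₀ = 0.9996.
P1 (26.7435°, 76.8282°) → (681813.421, 2959331.604) m.
P2 (26.3493°, 76.9873°) → (698316.764, 2915894.454) m.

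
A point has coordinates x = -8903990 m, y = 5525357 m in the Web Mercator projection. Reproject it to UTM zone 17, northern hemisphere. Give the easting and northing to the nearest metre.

Web Mercator inverse (R = 6378137 m) → φ = 44.38590251°, λ = -79.98590307°.
UTM 17N forward: E = 580775.586 m, N = 4915235.682 m.

E 580776 m, N 4915236 m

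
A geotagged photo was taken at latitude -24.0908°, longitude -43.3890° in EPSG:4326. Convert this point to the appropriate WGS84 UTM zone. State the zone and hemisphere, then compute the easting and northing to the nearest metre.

Zone 23S: E 663756 m, N 7334781 m

Longitude -43.3890° lies in the 6° band [-48°, -42°), giving zone 23; latitude is south of the equator, so 23S.
Zone 23 central meridian λ₀ = 6×23 − 183 = -45°; Δλ = +1.6110°.
Transverse Mercator on WGS84 with k₀ = 0.9996 gives E = 663755.856 m, N = 7334780.697 m.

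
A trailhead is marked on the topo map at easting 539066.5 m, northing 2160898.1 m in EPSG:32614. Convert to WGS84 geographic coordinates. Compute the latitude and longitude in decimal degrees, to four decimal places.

Zone 14N: λ₀ = -99°, k₀ = 0.9996, false easting 500000 m.
Meridian distance M = (N − FN)/k₀ = 2161762.8 m.
Inverse transverse Mercator on WGS84 gives φ = 19.54249981°, λ = -98.62760006°.

lat 19.5425°, lon -98.6276°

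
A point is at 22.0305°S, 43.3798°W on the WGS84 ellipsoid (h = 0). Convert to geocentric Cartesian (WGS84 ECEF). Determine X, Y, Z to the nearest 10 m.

X 4299280 m, Y -4062760 m, Z -2377540 m

WGS84: a = 6378137 m, e² = 0.006694380; N(φ) = a/√(1−e²sin²φ) = 6381142.907 m.
X = (N+h)·cosφ·cosλ = 4299281.178 m; Y = (N+h)·cosφ·sinλ = -4062757.858 m; Z = (N(1−e²)+h)·sinφ = -2377543.918 m.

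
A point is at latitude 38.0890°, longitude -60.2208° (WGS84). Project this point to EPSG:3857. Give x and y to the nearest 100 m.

x -6703700 m, y 4592000 m

Web Mercator is spherical with R = a = 6378137 m.
x = R·λ = 6378137 × -1.051051238 = -6703748.791 m.
y = R·ln tan(π/4 + φ/2) = 6378137 × 0.719960416 = 4592006.168 m.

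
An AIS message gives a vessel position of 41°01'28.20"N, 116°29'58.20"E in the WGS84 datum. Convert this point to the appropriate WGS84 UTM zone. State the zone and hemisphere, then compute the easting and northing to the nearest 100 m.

Zone 50N: E 457900 m, N 4541600 m

Longitude 116.4995° lies in the 6° band [114°, 120°), giving zone 50; latitude is north of the equator, so 50N.
Zone 50 central meridian λ₀ = 6×50 − 183 = 117°; Δλ = -0.5005°.
Transverse Mercator on WGS84 with k₀ = 0.9996 gives E = 457922.699 m, N = 4541597.432 m.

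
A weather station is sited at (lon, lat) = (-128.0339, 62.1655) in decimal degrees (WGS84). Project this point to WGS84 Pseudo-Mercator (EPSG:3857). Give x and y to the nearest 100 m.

x -14252700 m, y 8898500 m

Web Mercator is spherical with R = a = 6378137 m.
x = R·λ = 6378137 × -2.234613109 = -14252668.552 m.
y = R·ln tan(π/4 + φ/2) = 6378137 × 1.395155455 = 8898492.630 m.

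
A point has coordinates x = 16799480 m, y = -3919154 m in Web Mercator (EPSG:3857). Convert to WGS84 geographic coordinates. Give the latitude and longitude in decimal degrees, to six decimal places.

R = 6378137 m. λ = x/R = 150.91229649°.
φ = 2·arctan(exp(y/R)) − 90° = 2·arctan(0.54093) − 90° = -33.17950079°.

lat -33.179501°, lon 150.912296°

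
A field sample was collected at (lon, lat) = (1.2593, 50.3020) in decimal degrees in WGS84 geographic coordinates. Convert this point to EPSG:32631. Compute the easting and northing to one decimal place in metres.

Zone 31 central meridian λ₀ = 6×31 − 183 = 3°; Δλ = -1.7407°.
Transverse Mercator on WGS84 with k₀ = 0.9996 gives E = 376035.818 m, N = 5573658.404 m.

E 376035.8 m, N 5573658.4 m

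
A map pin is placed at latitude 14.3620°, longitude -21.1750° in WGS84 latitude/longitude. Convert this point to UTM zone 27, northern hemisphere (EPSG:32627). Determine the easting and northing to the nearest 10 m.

Zone 27 central meridian λ₀ = 6×27 − 183 = -21°; Δλ = -0.1750°.
Transverse Mercator on WGS84 with k₀ = 0.9996 gives E = 481131.545 m, N = 1587769.458 m.

E 481130 m, N 1587770 m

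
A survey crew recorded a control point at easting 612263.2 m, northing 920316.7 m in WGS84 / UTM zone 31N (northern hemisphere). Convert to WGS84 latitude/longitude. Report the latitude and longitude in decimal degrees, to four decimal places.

Zone 31N: λ₀ = 3°, k₀ = 0.9996, false easting 500000 m.
Meridian distance M = (N − FN)/k₀ = 920685.0 m.
Inverse transverse Mercator on WGS84 gives φ = 8.32449975°, λ = 4.01950039°.

lat 8.3245°, lon 4.0195°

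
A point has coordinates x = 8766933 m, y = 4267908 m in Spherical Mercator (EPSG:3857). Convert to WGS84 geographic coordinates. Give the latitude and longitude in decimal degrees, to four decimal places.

R = 6378137 m. λ = x/R = 78.75469909°.
φ = 2·arctan(exp(y/R)) − 90° = 2·arctan(1.95257) − 90° = 35.76189676°.

lat 35.7619°, lon 78.7547°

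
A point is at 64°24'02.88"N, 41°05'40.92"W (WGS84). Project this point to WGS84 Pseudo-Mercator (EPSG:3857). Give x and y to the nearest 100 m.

Web Mercator is spherical with R = a = 6378137 m.
x = R·λ = 6378137 × -0.717237820 = -4574641.078 m.
y = R·ln tan(π/4 + φ/2) = 6378137 × 1.481981442 = 9452280.667 m.

x -4574600 m, y 9452300 m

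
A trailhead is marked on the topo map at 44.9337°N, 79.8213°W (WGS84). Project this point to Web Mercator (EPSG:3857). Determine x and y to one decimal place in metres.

Web Mercator is spherical with R = a = 6378137 m.
x = R·λ = 6378137 × -1.393144498 = -8885666.470 m.
y = R·ln tan(π/4 + φ/2) = 6378137 × 0.879738071 = 5611089.940 m.

x -8885666.5 m, y 5611089.9 m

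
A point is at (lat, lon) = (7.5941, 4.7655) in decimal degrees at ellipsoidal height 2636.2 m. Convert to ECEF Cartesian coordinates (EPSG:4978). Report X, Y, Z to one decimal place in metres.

WGS84: a = 6378137 m, e² = 0.006694380; N(φ) = a/√(1−e²sin²φ) = 6378509.885 m.
X = (N+h)·cosφ·cosλ = 6303312.302 m; Y = (N+h)·cosφ·sinλ = 525481.885 m; Z = (N(1−e²)+h)·sinφ = 837653.008 m.

X 6303312.3 m, Y 525481.9 m, Z 837653.0 m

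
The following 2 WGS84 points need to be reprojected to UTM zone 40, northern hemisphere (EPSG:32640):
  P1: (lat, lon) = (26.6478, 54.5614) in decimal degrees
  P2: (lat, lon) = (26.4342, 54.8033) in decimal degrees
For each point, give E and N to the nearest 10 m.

P1: E 257260 m, N 2949740 m; P2: E 280940 m, N 2925640 m

UTM zone 40N: λ₀ = 57°, k₀ = 0.9996.
P1 (26.6478°, 54.5614°) → (257260.539, 2949744.582) m.
P2 (26.4342°, 54.8033°) → (280941.221, 2925640.206) m.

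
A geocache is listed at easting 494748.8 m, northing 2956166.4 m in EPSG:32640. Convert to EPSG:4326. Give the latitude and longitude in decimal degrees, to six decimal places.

Zone 40N: λ₀ = 57°, k₀ = 0.9996, false easting 500000 m.
Meridian distance M = (N − FN)/k₀ = 2957349.3 m.
Inverse transverse Mercator on WGS84 gives φ = 26.72669975°, λ = 56.94719967°.

lat 26.726700°, lon 56.947200°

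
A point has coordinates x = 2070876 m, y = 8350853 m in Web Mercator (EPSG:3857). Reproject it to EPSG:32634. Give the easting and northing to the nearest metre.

E 365432 m, N 6629310 m

Web Mercator inverse (R = 6378137 m) → φ = 59.77970000°, λ = 18.60299562°.
UTM 34N forward: E = 365432.121 m, N = 6629310.145 m.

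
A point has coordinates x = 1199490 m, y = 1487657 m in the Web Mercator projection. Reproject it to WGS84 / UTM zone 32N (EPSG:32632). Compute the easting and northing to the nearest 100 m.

E 692300 m, N 1464800 m

Web Mercator inverse (R = 6378137 m) → φ = 13.24430171°, λ = 10.77520200°.
UTM 32N forward: E = 692343.018 m, N = 1464835.203 m.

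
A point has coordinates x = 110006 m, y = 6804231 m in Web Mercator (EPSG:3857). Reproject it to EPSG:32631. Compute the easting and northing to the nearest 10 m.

Web Mercator inverse (R = 6378137 m) → φ = 52.02270029°, λ = 0.98820071°.
UTM 31N forward: E = 361965.614 m, N = 5765473.586 m.

E 361970 m, N 5765470 m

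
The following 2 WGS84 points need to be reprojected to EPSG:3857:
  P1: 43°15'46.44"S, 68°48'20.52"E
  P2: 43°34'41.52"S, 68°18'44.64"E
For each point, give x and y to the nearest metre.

Web Mercator: x = R·λ, y = R·ln tan(π/4+φ/2), R = 6378137 m.
P1 (-43.2629°, 68.8057°) → (7659415.488, -5352073.905) m.
P2 (-43.5782°, 68.3124°) → (7604501.583, -5400398.009) m.

P1: x 7659415 m, y -5352074 m; P2: x 7604502 m, y -5400398 m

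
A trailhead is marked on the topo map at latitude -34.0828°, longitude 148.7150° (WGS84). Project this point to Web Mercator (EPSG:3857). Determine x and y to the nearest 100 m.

Web Mercator is spherical with R = a = 6378137 m.
x = R·λ = 6378137 × 2.595566397 = 16554878.073 m.
y = R·ln tan(π/4 + φ/2) = 6378137 × -0.633402116 = -4039925.469 m.

x 16554900 m, y -4039900 m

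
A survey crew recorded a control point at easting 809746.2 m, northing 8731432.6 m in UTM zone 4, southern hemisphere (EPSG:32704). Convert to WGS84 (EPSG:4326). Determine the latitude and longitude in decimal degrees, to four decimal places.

lat -11.4618°, lon -156.1612°

Zone 4S: λ₀ = -159°, k₀ = 0.9996, false easting 500000 m, false northing 10000000 m.
Meridian distance M = (N − FN)/k₀ = -1269075.0 m.
Inverse transverse Mercator on WGS84 gives φ = -11.46179997°, λ = -156.16120006°.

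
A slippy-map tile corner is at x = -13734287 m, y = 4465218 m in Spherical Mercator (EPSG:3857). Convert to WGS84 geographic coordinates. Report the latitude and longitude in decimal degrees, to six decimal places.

R = 6378137 m. λ = x/R = -123.37719929°.
φ = 2·arctan(exp(y/R)) − 90° = 2·arctan(2.01392) − 90° = 37.18709785°.

lat 37.187098°, lon -123.377199°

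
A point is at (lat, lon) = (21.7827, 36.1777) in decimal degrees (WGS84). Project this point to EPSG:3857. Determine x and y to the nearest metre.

x 4027283 m, y 2485456 m

Web Mercator is spherical with R = a = 6378137 m.
x = R·λ = 6378137 × 0.631419981 = 4027283.142 m.
y = R·ln tan(π/4 + φ/2) = 6378137 × 0.389683646 = 2485455.681 m.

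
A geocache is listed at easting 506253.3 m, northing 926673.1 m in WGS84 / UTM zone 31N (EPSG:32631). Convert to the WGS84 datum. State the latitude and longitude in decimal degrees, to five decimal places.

Zone 31N: λ₀ = 3°, k₀ = 0.9996, false easting 500000 m.
Meridian distance M = (N − FN)/k₀ = 927043.9 m.
Inverse transverse Mercator on WGS84 gives φ = 8.38329991°, λ = 3.05679973°.

lat 8.38330°, lon 3.05680°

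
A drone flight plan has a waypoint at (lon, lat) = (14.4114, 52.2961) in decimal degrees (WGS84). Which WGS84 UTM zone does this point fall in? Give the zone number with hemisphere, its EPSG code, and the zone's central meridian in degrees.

Zone 33N (EPSG:32633), central meridian 15°

UTM zone = ⌊(λ + 180)/6⌋ + 1; 14.4114° ∈ [12°, 18°) → zone 33.
Hemisphere: N (φ ≥ 0).
Central meridian λ₀ = 6×33 − 183 = 15°.
EPSG code: 32633.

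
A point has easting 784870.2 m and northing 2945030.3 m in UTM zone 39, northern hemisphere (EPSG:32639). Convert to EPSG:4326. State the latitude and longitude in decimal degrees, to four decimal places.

lat 26.5974°, lon 53.8604°

Zone 39N: λ₀ = 51°, k₀ = 0.9996, false easting 500000 m.
Meridian distance M = (N − FN)/k₀ = 2946208.8 m.
Inverse transverse Mercator on WGS84 gives φ = 26.59740040°, λ = 53.86040034°.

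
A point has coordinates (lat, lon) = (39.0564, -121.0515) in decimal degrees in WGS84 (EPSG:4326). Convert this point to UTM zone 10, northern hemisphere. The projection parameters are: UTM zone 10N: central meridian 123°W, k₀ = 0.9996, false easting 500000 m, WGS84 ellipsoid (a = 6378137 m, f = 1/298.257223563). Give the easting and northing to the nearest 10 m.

E 668600 m, N 4324840 m

Zone 10 central meridian λ₀ = 6×10 − 183 = -123°; Δλ = +1.9485°.
Transverse Mercator on WGS84 with k₀ = 0.9996 gives E = 668596.770 m, N = 4324842.096 m.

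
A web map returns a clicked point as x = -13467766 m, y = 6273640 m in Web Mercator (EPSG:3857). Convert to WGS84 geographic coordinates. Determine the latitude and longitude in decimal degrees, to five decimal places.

R = 6378137 m. λ = x/R = -120.98300041°.
φ = 2·arctan(exp(y/R)) − 90° = 2·arctan(2.67411) − 90° = 48.99280122°.

lat 48.99280°, lon -120.98300°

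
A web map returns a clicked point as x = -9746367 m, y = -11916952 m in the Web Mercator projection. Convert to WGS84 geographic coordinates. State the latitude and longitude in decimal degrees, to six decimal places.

R = 6378137 m. λ = x/R = -87.55310441°.
φ = 2·arctan(exp(y/R)) − 90° = 2·arctan(0.15437) − 90° = -72.44909913°.

lat -72.449099°, lon -87.553104°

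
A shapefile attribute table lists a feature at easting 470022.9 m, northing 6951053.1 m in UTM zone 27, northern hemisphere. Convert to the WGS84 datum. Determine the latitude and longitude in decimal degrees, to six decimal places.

Zone 27N: λ₀ = -21°, k₀ = 0.9996, false easting 500000 m.
Meridian distance M = (N − FN)/k₀ = 6953834.6 m.
Inverse transverse Mercator on WGS84 gives φ = 62.68879991°, λ = -21.58559914°.

lat 62.688800°, lon -21.585599°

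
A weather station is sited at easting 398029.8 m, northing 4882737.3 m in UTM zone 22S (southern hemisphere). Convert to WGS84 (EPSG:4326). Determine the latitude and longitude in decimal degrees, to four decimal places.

Zone 22S: λ₀ = -51°, k₀ = 0.9996, false easting 500000 m, false northing 10000000 m.
Meridian distance M = (N − FN)/k₀ = -5119310.4 m.
Inverse transverse Mercator on WGS84 gives φ = -46.20130026°, λ = -52.32170059°.

lat -46.2013°, lon -52.3217°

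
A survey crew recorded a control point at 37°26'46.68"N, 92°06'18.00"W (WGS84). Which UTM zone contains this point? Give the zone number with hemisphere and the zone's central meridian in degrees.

Zone 15N, central meridian -93°

UTM zone = ⌊(λ + 180)/6⌋ + 1; -92.1050° ∈ [-96°, -90°) → zone 15.
Hemisphere: N (φ ≥ 0).
Central meridian λ₀ = 6×15 − 183 = -93°.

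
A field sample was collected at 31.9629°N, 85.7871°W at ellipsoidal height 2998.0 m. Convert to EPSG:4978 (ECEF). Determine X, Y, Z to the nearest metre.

X 398078 m, Y -5404139 m, Z 3358529 m

WGS84: a = 6378137 m, e² = 0.006694380; N(φ) = a/√(1−e²sin²φ) = 6384128.071 m.
X = (N+h)·cosφ·cosλ = 398078.460 m; Y = (N+h)·cosφ·sinλ = -5404138.847 m; Z = (N(1−e²)+h)·sinφ = 3358529.005 m.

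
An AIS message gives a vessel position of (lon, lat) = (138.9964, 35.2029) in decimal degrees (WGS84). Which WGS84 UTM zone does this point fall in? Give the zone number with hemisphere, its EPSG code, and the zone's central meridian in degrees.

UTM zone = ⌊(λ + 180)/6⌋ + 1; 138.9964° ∈ [138°, 144°) → zone 54.
Hemisphere: N (φ ≥ 0).
Central meridian λ₀ = 6×54 − 183 = 141°.
EPSG code: 32654.

Zone 54N (EPSG:32654), central meridian 141°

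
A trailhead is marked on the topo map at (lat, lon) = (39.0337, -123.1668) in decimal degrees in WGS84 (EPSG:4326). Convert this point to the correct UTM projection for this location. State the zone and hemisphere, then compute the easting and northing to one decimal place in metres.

Longitude -123.1668° lies in the 6° band [-126°, -120°), giving zone 10; latitude is north of the equator, so 10N.
Zone 10 central meridian λ₀ = 6×10 − 183 = -123°; Δλ = -0.1668°.
Transverse Mercator on WGS84 with k₀ = 0.9996 gives E = 485563.345 m, N = 4320529.553 m.

Zone 10N: E 485563.3 m, N 4320529.6 m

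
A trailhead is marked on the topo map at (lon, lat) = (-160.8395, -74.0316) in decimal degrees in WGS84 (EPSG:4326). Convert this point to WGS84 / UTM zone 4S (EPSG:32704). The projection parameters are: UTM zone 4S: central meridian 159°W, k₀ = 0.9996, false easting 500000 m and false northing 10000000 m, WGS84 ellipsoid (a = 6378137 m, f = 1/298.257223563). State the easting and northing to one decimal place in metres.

E 443521.4 m, N 1783564.8 m

Zone 4 central meridian λ₀ = 6×4 − 183 = -159°; Δλ = -1.8395°.
Transverse Mercator on WGS84 with k₀ = 0.9996 gives E = 443521.437 m, N = 1783564.758 m.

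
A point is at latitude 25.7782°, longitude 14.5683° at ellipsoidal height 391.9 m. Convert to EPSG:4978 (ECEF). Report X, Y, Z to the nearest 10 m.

X 5562620 m, Y 1445670 m, Z 2757130 m

WGS84: a = 6378137 m, e² = 0.006694380; N(φ) = a/√(1−e²sin²φ) = 6382178.501 m.
X = (N+h)·cosφ·cosλ = 5562616.701 m; Y = (N+h)·cosφ·sinλ = 1445667.151 m; Z = (N(1−e²)+h)·sinφ = 2757126.057 m.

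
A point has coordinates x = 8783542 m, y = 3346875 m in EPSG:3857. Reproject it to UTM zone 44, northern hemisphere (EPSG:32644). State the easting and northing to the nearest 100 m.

E 295400 m, N 3184700 m

Web Mercator inverse (R = 6378137 m) → φ = 28.77370374°, λ = 78.90390027°.
UTM 44N forward: E = 295372.273 m, N = 3184716.582 m.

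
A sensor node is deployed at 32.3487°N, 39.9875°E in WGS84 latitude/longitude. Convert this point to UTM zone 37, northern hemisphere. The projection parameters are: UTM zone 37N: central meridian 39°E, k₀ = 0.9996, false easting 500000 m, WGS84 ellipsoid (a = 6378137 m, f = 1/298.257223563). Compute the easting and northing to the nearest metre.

E 592922 m, N 3579516 m

Zone 37 central meridian λ₀ = 6×37 − 183 = 39°; Δλ = +0.9875°.
Transverse Mercator on WGS84 with k₀ = 0.9996 gives E = 592921.902 m, N = 3579516.012 m.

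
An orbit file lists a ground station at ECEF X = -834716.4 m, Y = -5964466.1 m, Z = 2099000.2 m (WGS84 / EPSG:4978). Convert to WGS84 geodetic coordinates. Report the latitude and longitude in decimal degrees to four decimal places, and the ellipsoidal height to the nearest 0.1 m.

lat 19.3344°, lon -97.9667°, h 2074.0 m

λ = atan2(Y, X) = -97.96670050°; p = √(X²+Y²) = 6022591.4 m.
Bowring's method on WGS84 (a = 6378137 m, b = 6356752.314 m) gives φ = 19.33440032°, h = 2073.995 m.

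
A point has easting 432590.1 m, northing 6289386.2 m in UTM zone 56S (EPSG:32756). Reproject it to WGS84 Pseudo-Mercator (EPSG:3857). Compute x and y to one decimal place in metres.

Unproject from UTM 56S (λ₀ = 153°) → φ = -33.53299963°, λ = 152.27399992°.
Web Mercator (R = 6378137 m): x = 16951064.132 m, y = -3966266.339 m.

x 16951064.1 m, y -3966266.3 m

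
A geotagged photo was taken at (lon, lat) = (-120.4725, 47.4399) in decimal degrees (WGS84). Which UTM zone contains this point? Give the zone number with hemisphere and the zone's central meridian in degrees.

UTM zone = ⌊(λ + 180)/6⌋ + 1; -120.4725° ∈ [-126°, -120°) → zone 10.
Hemisphere: N (φ ≥ 0).
Central meridian λ₀ = 6×10 − 183 = -123°.

Zone 10N, central meridian -123°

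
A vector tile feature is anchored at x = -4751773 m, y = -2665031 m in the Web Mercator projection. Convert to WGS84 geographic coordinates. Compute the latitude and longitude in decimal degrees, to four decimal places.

R = 6378137 m. λ = x/R = -42.68590313°.
φ = 2·arctan(exp(y/R)) − 90° = 2·arctan(0.65847) − 90° = -23.27270353°.

lat -23.2727°, lon -42.6859°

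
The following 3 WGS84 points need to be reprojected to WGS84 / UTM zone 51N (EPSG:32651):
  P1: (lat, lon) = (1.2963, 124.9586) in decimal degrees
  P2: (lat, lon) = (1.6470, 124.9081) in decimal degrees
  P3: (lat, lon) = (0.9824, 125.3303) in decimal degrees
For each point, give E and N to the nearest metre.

P1: E 717930 m, N 143365 m; P2: E 712276 m, N 182145 m; P3: E 759338 m, N 108675 m

UTM zone 51N: λ₀ = 123°, k₀ = 0.9996.
P1 (1.2963°, 124.9586°) → (717930.428, 143364.636) m.
P2 (1.6470°, 124.9081°) → (712276.068, 182145.110) m.
P3 (0.9824°, 125.3303°) → (759338.134, 108675.283) m.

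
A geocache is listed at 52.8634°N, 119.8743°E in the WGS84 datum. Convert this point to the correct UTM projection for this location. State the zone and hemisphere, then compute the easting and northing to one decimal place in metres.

Zone 50N: E 693481.6 m, N 5860945.4 m

Longitude 119.8743° lies in the 6° band [114°, 120°), giving zone 50; latitude is north of the equator, so 50N.
Zone 50 central meridian λ₀ = 6×50 − 183 = 117°; Δλ = +2.8743°.
Transverse Mercator on WGS84 with k₀ = 0.9996 gives E = 693481.631 m, N = 5860945.371 m.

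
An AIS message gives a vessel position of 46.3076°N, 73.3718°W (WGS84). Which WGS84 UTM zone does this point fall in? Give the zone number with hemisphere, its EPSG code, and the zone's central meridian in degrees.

UTM zone = ⌊(λ + 180)/6⌋ + 1; -73.3718° ∈ [-78°, -72°) → zone 18.
Hemisphere: N (φ ≥ 0).
Central meridian λ₀ = 6×18 − 183 = -75°.
EPSG code: 32618.

Zone 18N (EPSG:32618), central meridian -75°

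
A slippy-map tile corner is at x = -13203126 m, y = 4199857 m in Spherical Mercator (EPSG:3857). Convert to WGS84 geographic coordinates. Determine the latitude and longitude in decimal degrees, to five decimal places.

R = 6378137 m. λ = x/R = -118.60569884°.
φ = 2·arctan(exp(y/R)) − 90° = 2·arctan(1.93185) − 90° = 35.26430207°.

lat 35.26430°, lon -118.60570°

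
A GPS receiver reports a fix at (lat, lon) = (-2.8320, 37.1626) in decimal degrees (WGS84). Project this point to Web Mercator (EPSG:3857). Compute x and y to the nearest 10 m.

x 4136920 m, y -315390 m

Web Mercator is spherical with R = a = 6378137 m.
x = R·λ = 6378137 × 0.648609729 = 4136921.709 m.
y = R·ln tan(π/4 + φ/2) = 6378137 × -0.049447863 = -315385.244 m.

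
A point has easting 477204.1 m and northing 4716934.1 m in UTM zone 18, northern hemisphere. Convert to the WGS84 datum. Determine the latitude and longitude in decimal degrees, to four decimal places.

lat 42.6045°, lon -75.2779°

Zone 18N: λ₀ = -75°, k₀ = 0.9996, false easting 500000 m.
Meridian distance M = (N − FN)/k₀ = 4718821.6 m.
Inverse transverse Mercator on WGS84 gives φ = 42.60449964°, λ = -75.27789981°.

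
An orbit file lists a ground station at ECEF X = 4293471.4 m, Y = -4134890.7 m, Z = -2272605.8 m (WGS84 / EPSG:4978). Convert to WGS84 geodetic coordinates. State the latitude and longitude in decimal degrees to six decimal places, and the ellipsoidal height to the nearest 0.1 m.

λ = atan2(Y, X) = -43.92209984°; p = √(X²+Y²) = 5960806.8 m.
Bowring's method on WGS84 (a = 6378137 m, b = 6356752.314 m) gives φ = -20.99809979°, h = 3927.012 m.

lat -20.998100°, lon -43.922100°, h 3927.0 m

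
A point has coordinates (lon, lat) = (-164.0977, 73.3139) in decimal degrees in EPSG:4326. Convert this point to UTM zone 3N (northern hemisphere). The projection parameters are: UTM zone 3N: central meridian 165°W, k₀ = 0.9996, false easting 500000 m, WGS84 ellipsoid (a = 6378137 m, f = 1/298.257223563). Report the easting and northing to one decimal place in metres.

Zone 3 central meridian λ₀ = 6×3 − 183 = -165°; Δλ = +0.9023°.
Transverse Mercator on WGS84 with k₀ = 0.9996 gives E = 528916.593 m, N = 8135714.898 m.

E 528916.6 m, N 8135714.9 m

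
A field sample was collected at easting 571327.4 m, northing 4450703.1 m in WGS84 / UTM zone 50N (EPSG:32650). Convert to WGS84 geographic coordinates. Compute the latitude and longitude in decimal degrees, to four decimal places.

Zone 50N: λ₀ = 117°, k₀ = 0.9996, false easting 500000 m.
Meridian distance M = (N − FN)/k₀ = 4452484.1 m.
Inverse transverse Mercator on WGS84 gives φ = 40.20370015°, λ = 117.83810044°.

lat 40.2037°, lon 117.8381°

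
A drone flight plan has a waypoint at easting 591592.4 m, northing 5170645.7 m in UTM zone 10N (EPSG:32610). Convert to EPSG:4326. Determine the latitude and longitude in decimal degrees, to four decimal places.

lat 46.6831°, lon -121.8023°

Zone 10N: λ₀ = -123°, k₀ = 0.9996, false easting 500000 m.
Meridian distance M = (N − FN)/k₀ = 5172714.8 m.
Inverse transverse Mercator on WGS84 gives φ = 46.68309995°, λ = -121.80230037°.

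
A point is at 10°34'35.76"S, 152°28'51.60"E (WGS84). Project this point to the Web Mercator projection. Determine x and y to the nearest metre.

x 16974107 m, y -1184126 m

Web Mercator is spherical with R = a = 6378137 m.
x = R·λ = 6378137 × 2.661295497 = 16974107.276 m.
y = R·ln tan(π/4 + φ/2) = 6378137 × -0.185653895 = -1184125.977 m.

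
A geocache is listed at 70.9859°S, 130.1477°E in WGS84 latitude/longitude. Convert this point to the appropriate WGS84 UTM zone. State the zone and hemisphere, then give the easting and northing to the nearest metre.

Longitude 130.1477° lies in the 6° band [126°, 132°), giving zone 52; latitude is south of the equator, so 52S.
Zone 52 central meridian λ₀ = 6×52 − 183 = 129°; Δλ = +1.1477°.
Transverse Mercator on WGS84 with k₀ = 0.9996 gives E = 541730.964 m, N = 2123780.631 m.

Zone 52S: E 541731 m, N 2123781 m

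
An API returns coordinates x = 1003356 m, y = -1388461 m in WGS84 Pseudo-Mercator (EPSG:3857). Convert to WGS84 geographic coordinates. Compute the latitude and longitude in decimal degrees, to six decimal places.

lat -12.375396°, lon 9.013300°

R = 6378137 m. λ = x/R = 9.01330030°.
φ = 2·arctan(exp(y/R)) − 90° = 2·arctan(0.80437) − 90° = -12.37539625°.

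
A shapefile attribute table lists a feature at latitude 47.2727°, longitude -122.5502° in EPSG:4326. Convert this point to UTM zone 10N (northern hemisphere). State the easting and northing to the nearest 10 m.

Zone 10 central meridian λ₀ = 6×10 − 183 = -123°; Δλ = +0.4498°.
Transverse Mercator on WGS84 with k₀ = 0.9996 gives E = 534021.896 m, N = 5235567.098 m.

E 534020 m, N 5235570 m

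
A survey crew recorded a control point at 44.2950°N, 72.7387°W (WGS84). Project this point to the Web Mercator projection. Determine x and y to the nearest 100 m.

Web Mercator is spherical with R = a = 6378137 m.
x = R·λ = 6378137 × -1.269529809 = -8097235.045 m.
y = R·ln tan(π/4 + φ/2) = 6378137 × 0.864078051 = 5511208.185 m.

x -8097200 m, y 5511200 m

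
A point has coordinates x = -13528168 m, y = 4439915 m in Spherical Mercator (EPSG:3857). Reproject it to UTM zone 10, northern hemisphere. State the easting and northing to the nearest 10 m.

Web Mercator inverse (R = 6378137 m) → φ = 37.00579811°, λ = -121.52560081°.
UTM 10N forward: E = 631180.306 m, N = 4096531.606 m.

E 631180 m, N 4096530 m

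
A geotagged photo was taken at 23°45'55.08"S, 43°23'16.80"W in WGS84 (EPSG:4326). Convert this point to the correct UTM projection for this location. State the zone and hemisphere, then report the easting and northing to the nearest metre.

Zone 23S: E 664269 m, N 7370826 m

Longitude -43.3880° lies in the 6° band [-48°, -42°), giving zone 23; latitude is south of the equator, so 23S.
Zone 23 central meridian λ₀ = 6×23 − 183 = -45°; Δλ = +1.6120°.
Transverse Mercator on WGS84 with k₀ = 0.9996 gives E = 664268.965 m, N = 7370826.211 m.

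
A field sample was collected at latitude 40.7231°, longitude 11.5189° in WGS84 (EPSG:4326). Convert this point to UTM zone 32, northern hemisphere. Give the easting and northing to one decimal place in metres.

E 712737.8 m, N 4511071.2 m

Zone 32 central meridian λ₀ = 6×32 − 183 = 9°; Δλ = +2.5189°.
Transverse Mercator on WGS84 with k₀ = 0.9996 gives E = 712737.757 m, N = 4511071.180 m.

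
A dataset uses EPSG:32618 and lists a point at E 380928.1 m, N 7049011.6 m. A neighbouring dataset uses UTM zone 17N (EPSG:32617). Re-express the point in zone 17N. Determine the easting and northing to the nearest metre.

UTM 18N → geographic: φ = 63.54919962°, λ = -77.39629978°.
UTM 17N (λ₀ = -81°) forward: E = 679027.756 m, N = 7051824.867 m.

E 679028 m, N 7051825 m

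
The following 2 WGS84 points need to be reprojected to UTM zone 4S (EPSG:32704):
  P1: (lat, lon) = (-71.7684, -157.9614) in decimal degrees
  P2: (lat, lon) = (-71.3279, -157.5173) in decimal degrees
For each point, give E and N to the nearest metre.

UTM zone 4S: λ₀ = -159°, k₀ = 0.9996.
P1 (-71.7684°, -157.9614°) → (536265.226, 2036588.023) m.
P2 (-71.3279°, -157.5173°) → (552975.693, 2085382.555) m.

P1: E 536265 m, N 2036588 m; P2: E 552976 m, N 2085383 m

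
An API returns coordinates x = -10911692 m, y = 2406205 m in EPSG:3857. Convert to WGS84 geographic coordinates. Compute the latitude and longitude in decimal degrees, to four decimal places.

R = 6378137 m. λ = x/R = -98.02139699°.
φ = 2·arctan(exp(y/R)) − 90° = 2·arctan(1.45828) − 90° = 21.12009996°.

lat 21.1201°, lon -98.0214°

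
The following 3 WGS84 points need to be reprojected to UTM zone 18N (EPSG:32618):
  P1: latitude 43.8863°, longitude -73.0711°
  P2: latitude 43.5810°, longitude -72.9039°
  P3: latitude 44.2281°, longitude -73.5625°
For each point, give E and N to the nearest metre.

P1: E 654944 m, N 4861053 m; P2: E 669233 m, N 4827472 m; P3: E 614808 m, N 4898213 m

UTM zone 18N: λ₀ = -75°, k₀ = 0.9996.
P1 (43.8863°, -73.0711°) → (654944.051, 4861052.953) m.
P2 (43.5810°, -72.9039°) → (669233.021, 4827471.679) m.
P3 (44.2281°, -73.5625°) → (614808.171, 4898212.596) m.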